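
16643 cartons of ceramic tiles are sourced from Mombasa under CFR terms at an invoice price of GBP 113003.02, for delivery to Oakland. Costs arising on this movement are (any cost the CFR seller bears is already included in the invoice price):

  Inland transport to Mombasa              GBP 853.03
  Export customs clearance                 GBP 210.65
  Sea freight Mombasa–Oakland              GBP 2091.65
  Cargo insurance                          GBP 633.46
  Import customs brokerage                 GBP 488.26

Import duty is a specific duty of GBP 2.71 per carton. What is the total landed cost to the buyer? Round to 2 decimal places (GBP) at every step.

Total landed cost: GBP 159227.27

CFR: the seller pays costs through ocean freight to the destination port, but not insurance.
Already in the invoice (seller's account under CFR): inland to port, export clearance, freight — exclude.
CIF value = CFR price + insurance = 113003.02 + 633.46 = 113636.48
Import duty = 16643 × 2.71 = 45102.53
Buyer bears: insurance 633.46 + brokerage 488.26 + duty 45102.53 = 46224.25
Landed cost = invoice 113003.02 + 46224.25 = 159227.27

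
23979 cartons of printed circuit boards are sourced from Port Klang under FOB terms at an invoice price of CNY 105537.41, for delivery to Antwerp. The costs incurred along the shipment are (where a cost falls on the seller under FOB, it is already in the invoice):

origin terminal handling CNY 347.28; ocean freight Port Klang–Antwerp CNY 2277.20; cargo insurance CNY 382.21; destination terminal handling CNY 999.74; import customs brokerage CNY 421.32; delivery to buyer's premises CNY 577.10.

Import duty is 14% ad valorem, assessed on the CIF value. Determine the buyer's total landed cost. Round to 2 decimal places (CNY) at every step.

FOB: the seller bears costs until goods are on board at the origin port; the buyer bears freight, insurance and all costs thereafter.
Already in the invoice (seller's account under FOB): origin terminal — exclude.
CIF value = FOB price + freight + insurance = 105537.41 + 2277.20 + 382.21 = 108196.82
Import duty = 108196.82 × 14% = 15147.55
Buyer bears: freight 2277.20 + insurance 382.21 + destination terminal 999.74 + brokerage 421.32 + delivery 577.10 + duty 15147.55 = 19805.12
Landed cost = invoice 105537.41 + 19805.12 = 125342.53

Total landed cost: CNY 125342.53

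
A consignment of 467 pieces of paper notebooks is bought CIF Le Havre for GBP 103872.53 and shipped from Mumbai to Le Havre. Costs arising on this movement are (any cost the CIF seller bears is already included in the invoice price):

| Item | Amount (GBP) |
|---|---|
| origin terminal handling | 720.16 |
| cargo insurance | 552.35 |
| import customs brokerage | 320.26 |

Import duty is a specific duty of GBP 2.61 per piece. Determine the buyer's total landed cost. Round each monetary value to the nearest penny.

CIF: the seller pays costs through ocean freight and marine insurance to the destination port.
Already in the invoice (seller's account under CIF): origin terminal, insurance — exclude.
The CIF price already equals the CIF value: 103872.53
Import duty = 467 × 2.61 = 1218.87
Buyer bears: brokerage 320.26 + duty 1218.87 = 1539.13
Landed cost = invoice 103872.53 + 1539.13 = 105411.66

Total landed cost: GBP 105411.66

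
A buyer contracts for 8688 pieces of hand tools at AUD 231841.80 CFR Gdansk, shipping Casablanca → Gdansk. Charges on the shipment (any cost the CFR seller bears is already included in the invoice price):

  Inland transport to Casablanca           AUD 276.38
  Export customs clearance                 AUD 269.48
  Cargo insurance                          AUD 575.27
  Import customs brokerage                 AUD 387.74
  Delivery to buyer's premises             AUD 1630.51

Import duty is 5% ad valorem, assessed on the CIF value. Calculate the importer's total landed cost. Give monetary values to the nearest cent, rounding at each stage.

CFR: the seller pays costs through ocean freight to the destination port, but not insurance.
Already in the invoice (seller's account under CFR): inland to port, export clearance — exclude.
CIF value = CFR price + insurance = 231841.80 + 575.27 = 232417.07
Import duty = 232417.07 × 5% = 11620.85
Buyer bears: insurance 575.27 + brokerage 387.74 + delivery 1630.51 + duty 11620.85 = 14214.37
Landed cost = invoice 231841.80 + 14214.37 = 246056.17

Total landed cost: AUD 246056.17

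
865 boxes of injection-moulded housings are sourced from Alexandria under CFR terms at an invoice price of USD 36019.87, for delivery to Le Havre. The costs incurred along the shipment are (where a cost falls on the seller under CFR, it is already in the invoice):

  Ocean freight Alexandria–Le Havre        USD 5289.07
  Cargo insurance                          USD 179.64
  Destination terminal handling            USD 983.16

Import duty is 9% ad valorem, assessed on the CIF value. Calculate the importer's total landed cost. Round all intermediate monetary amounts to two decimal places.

CFR: the seller pays costs through ocean freight to the destination port, but not insurance.
Already in the invoice (seller's account under CFR): freight — exclude.
CIF value = CFR price + insurance = 36019.87 + 179.64 = 36199.51
Import duty = 36199.51 × 9% = 3257.96
Buyer bears: insurance 179.64 + destination terminal 983.16 + duty 3257.96 = 4420.76
Landed cost = invoice 36019.87 + 4420.76 = 40440.63

Total landed cost: USD 40440.63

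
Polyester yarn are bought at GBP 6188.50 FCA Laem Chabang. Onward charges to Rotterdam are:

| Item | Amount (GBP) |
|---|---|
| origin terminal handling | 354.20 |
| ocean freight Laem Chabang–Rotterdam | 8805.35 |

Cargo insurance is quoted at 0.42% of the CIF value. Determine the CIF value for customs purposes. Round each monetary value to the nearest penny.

Let C be the CIF value. C = FCA price + pre-shipment costs + freight + 0.42% × C
C − 0.42% × C = 6188.50 + 354.20 + 8805.35
0.9958 × C = 15348.05
C = 15348.05 / 0.9958 = 15412.78
Insurance premium = 0.42% × 15412.78 = 64.73

CIF value: GBP 15412.78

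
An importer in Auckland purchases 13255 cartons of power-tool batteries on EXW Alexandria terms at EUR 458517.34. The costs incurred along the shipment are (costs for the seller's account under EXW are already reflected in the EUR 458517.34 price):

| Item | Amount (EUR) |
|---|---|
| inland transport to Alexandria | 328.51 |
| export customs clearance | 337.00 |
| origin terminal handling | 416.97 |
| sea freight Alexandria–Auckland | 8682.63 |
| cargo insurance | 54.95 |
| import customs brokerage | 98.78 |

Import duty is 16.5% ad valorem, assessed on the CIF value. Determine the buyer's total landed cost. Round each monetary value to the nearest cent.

Total landed cost: EUR 545711.85

EXW: the seller makes goods available at their premises; the buyer bears all onward costs.
CIF value = EXW price + inland to port + export clearance + origin terminal + freight + insurance = 458517.34 + 328.51 + 337.00 + 416.97 + 8682.63 + 54.95 = 468337.40
Import duty = 468337.40 × 16.5% = 77275.67
Buyer bears: inland to port 328.51 + export clearance 337.00 + origin terminal 416.97 + freight 8682.63 + insurance 54.95 + brokerage 98.78 + duty 77275.67 = 87194.51
Landed cost = invoice 458517.34 + 87194.51 = 545711.85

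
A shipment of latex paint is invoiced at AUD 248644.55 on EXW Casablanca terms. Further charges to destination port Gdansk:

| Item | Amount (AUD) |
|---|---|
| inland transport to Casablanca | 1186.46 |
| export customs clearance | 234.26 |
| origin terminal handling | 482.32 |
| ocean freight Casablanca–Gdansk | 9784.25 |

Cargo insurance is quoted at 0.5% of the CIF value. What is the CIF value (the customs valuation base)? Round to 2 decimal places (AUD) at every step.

CIF value: AUD 261640.04

Let C be the CIF value. C = EXW price + pre-shipment costs + freight + 0.5% × C
C − 0.5% × C = 248644.55 + 1186.46 + 234.26 + 482.32 + 9784.25
0.995 × C = 260331.84
C = 260331.84 / 0.995 = 261640.04
Insurance premium = 0.5% × 261640.04 = 1308.20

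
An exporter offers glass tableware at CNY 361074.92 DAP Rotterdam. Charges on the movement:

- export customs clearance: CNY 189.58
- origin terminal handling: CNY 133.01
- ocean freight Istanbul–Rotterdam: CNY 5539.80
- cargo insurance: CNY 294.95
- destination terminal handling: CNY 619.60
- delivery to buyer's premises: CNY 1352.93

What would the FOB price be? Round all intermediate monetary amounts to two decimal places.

Not relevant to the conversion: export clearance, origin terminal — on the seller under both DAP and FOB; already in the DAP price and stays in the FOB price.
From DAP to FOB, the seller no longer bears: freight, insurance, destination terminal, delivery.
FOB price = 361074.92 − 5539.80 − 294.95 − 619.60 − 1352.93 = 353267.64

FOB price: CNY 353267.64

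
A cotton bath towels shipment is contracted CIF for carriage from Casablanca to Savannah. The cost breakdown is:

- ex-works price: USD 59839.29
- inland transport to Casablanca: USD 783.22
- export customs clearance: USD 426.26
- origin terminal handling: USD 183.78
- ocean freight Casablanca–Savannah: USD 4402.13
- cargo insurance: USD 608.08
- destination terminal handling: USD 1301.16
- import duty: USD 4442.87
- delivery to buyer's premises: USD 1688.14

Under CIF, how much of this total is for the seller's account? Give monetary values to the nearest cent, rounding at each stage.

CIF: the seller pays costs through ocean freight and marine insurance to the destination port.
Seller's account: goods 59839.29 + inland to port 783.22 + export clearance 426.26 + origin terminal 183.78 + freight 4402.13 + insurance 608.08 = 66242.76
Buyer's account: destination terminal 1301.16 + duty 4442.87 + delivery 1688.14 = 7432.17

Seller's account: USD 66242.76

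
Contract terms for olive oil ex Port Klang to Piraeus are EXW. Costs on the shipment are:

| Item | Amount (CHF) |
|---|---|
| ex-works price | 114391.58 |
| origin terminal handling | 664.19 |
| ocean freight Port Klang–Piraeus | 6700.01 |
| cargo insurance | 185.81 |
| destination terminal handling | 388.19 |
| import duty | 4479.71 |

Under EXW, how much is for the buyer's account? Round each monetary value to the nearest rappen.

Buyer's account: CHF 12417.91

EXW: the seller makes goods available at their premises; the buyer bears all onward costs.
Seller's account: goods 114391.58 = 114391.58
Buyer's account: origin terminal 664.19 + freight 6700.01 + insurance 185.81 + destination terminal 388.19 + duty 4479.71 = 12417.91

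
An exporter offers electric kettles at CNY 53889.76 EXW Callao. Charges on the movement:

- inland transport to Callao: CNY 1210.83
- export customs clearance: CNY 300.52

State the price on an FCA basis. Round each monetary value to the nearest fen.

From EXW to FCA, the seller additionally bears: inland to port, export clearance.
FCA price = 53889.76 + 1210.83 + 300.52 = 55401.11

FCA price: CNY 55401.11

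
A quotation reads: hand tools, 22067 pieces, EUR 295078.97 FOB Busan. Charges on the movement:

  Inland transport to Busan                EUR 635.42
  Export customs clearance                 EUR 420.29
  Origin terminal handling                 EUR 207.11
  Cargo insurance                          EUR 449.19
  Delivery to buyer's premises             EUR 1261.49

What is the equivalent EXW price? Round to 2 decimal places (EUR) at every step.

EXW price: EUR 293816.15

Not relevant to the conversion: insurance, delivery — on the buyer under both terms; not part of either seller's price.
From FOB to EXW, the seller no longer bears: inland to port, export clearance, origin terminal.
EXW price = 295078.97 − 635.42 − 420.29 − 207.11 = 293816.15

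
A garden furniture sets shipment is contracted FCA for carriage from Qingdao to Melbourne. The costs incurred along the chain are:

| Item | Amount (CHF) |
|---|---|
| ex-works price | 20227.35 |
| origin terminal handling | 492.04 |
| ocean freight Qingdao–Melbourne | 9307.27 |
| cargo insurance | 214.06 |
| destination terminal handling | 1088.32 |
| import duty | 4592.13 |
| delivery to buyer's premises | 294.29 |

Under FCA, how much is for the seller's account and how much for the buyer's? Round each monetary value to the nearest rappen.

FCA: the seller delivers export-cleared goods to the carrier; the buyer bears costs from that point.
Seller's account: goods 20227.35 = 20227.35
Buyer's account: origin terminal 492.04 + freight 9307.27 + insurance 214.06 + destination terminal 1088.32 + duty 4592.13 + delivery 294.29 = 15988.11

Seller: CHF 20227.35; buyer: CHF 15988.11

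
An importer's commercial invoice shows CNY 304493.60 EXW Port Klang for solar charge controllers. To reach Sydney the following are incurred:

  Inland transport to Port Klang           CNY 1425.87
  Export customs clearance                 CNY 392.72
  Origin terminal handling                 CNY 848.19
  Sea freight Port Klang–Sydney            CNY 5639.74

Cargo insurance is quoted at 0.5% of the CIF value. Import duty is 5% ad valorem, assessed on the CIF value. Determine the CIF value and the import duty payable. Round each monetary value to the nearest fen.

CIF value: CNY 314371.98; import duty: CNY 15718.60

Let C be the CIF value. C = EXW price + pre-shipment costs + freight + 0.5% × C
C − 0.5% × C = 304493.60 + 1425.87 + 392.72 + 848.19 + 5639.74
0.995 × C = 312800.12
C = 312800.12 / 0.995 = 314371.98
Insurance premium = 0.5% × 314371.98 = 1571.86
Import duty = 314371.98 × 5% = 15718.60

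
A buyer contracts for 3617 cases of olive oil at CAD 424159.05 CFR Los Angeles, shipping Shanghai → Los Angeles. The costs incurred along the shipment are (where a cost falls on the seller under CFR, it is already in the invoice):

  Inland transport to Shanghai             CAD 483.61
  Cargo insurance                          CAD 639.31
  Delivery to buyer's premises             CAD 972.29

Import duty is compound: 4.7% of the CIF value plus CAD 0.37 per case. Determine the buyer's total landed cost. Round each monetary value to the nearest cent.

Total landed cost: CAD 447074.46

CFR: the seller pays costs through ocean freight to the destination port, but not insurance.
Already in the invoice (seller's account under CFR): inland to port — exclude.
CIF value = CFR price + insurance = 424159.05 + 639.31 = 424798.36
Ad valorem component: 424798.36 × 4.7% = 19965.52
Specific component: 3617 × 0.37 = 1338.29
Import duty = 19965.52 + 1338.29 = 21303.81
Buyer bears: insurance 639.31 + delivery 972.29 + duty 21303.81 = 22915.41
Landed cost = invoice 424159.05 + 22915.41 = 447074.46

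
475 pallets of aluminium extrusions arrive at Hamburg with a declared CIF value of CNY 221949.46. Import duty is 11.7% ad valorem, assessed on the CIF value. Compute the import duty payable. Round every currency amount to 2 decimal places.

Import duty: CNY 25968.09

Import duty = 221949.46 × 11.7% = 25968.09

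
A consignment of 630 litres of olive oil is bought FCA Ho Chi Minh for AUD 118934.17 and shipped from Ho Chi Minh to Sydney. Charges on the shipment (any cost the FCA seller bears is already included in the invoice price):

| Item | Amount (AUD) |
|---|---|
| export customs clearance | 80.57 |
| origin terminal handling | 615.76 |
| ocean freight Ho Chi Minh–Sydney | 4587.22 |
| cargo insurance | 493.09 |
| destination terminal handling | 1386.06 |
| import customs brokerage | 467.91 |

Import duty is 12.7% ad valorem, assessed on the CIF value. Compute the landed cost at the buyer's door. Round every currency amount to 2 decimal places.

Total landed cost: AUD 142312.25

FCA: the seller delivers export-cleared goods to the carrier; the buyer bears costs from that point.
Already in the invoice (seller's account under FCA): export clearance — exclude.
CIF value = FCA price + origin terminal + freight + insurance = 118934.17 + 615.76 + 4587.22 + 493.09 = 124630.24
Import duty = 124630.24 × 12.7% = 15828.04
Buyer bears: origin terminal 615.76 + freight 4587.22 + insurance 493.09 + destination terminal 1386.06 + brokerage 467.91 + duty 15828.04 = 23378.08
Landed cost = invoice 118934.17 + 23378.08 = 142312.25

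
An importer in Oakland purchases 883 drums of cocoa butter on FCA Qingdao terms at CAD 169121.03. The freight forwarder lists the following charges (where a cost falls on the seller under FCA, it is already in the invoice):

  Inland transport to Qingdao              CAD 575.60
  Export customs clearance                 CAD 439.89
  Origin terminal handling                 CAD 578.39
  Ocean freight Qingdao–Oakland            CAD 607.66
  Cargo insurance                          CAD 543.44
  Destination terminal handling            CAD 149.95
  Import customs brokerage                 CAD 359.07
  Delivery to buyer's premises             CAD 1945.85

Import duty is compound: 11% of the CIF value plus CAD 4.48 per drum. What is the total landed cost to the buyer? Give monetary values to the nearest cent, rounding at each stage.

FCA: the seller delivers export-cleared goods to the carrier; the buyer bears costs from that point.
Already in the invoice (seller's account under FCA): inland to port, export clearance — exclude.
CIF value = FCA price + origin terminal + freight + insurance = 169121.03 + 578.39 + 607.66 + 543.44 = 170850.52
Ad valorem component: 170850.52 × 11% = 18793.56
Specific component: 883 × 4.48 = 3955.84
Import duty = 18793.56 + 3955.84 = 22749.40
Buyer bears: origin terminal 578.39 + freight 607.66 + insurance 543.44 + destination terminal 149.95 + brokerage 359.07 + delivery 1945.85 + duty 22749.40 = 26933.76
Landed cost = invoice 169121.03 + 26933.76 = 196054.79

Total landed cost: CAD 196054.79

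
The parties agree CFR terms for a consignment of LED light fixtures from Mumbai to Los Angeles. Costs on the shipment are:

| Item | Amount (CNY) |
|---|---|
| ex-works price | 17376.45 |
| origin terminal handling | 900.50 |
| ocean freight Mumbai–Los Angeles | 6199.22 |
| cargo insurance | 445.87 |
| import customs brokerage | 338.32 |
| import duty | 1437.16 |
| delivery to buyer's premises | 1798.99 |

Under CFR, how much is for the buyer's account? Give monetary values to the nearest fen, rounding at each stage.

CFR: the seller pays costs through ocean freight to the destination port, but not insurance.
Seller's account: goods 17376.45 + origin terminal 900.50 + freight 6199.22 = 24476.17
Buyer's account: insurance 445.87 + brokerage 338.32 + duty 1437.16 + delivery 1798.99 = 4020.34

Buyer's account: CNY 4020.34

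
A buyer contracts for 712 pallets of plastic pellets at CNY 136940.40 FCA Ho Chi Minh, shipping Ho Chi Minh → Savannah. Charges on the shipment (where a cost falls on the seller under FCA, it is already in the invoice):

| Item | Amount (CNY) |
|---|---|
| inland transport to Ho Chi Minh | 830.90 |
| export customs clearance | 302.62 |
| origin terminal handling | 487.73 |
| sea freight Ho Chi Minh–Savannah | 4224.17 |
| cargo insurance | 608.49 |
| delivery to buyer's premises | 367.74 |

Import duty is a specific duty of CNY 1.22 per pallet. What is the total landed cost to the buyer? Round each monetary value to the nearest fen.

Total landed cost: CNY 143497.17

FCA: the seller delivers export-cleared goods to the carrier; the buyer bears costs from that point.
Already in the invoice (seller's account under FCA): inland to port, export clearance — exclude.
CIF value = FCA price + origin terminal + freight + insurance = 136940.40 + 487.73 + 4224.17 + 608.49 = 142260.79
Import duty = 712 × 1.22 = 868.64
Buyer bears: origin terminal 487.73 + freight 4224.17 + insurance 608.49 + delivery 367.74 + duty 868.64 = 6556.77
Landed cost = invoice 136940.40 + 6556.77 = 143497.17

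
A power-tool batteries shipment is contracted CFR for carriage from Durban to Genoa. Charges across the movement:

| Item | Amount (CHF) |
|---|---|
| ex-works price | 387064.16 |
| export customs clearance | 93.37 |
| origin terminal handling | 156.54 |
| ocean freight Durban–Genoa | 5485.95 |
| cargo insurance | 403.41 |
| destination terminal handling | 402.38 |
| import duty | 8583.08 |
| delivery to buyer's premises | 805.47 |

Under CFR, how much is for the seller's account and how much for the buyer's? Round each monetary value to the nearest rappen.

Seller: CHF 392800.02; buyer: CHF 10194.34

CFR: the seller pays costs through ocean freight to the destination port, but not insurance.
Seller's account: goods 387064.16 + export clearance 93.37 + origin terminal 156.54 + freight 5485.95 = 392800.02
Buyer's account: insurance 403.41 + destination terminal 402.38 + duty 8583.08 + delivery 805.47 = 10194.34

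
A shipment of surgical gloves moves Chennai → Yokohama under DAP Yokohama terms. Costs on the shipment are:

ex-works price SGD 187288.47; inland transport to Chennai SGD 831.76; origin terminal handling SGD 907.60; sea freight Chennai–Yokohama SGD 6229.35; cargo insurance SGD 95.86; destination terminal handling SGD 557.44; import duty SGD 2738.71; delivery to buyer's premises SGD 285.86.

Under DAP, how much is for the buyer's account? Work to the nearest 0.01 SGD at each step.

Buyer's account: SGD 2738.71

DAP: the seller bears all costs to the named destination except import duty and clearance.
Seller's account: goods 187288.47 + inland to port 831.76 + origin terminal 907.60 + freight 6229.35 + insurance 95.86 + destination terminal 557.44 + delivery 285.86 = 196196.34
Buyer's account: duty 2738.71 = 2738.71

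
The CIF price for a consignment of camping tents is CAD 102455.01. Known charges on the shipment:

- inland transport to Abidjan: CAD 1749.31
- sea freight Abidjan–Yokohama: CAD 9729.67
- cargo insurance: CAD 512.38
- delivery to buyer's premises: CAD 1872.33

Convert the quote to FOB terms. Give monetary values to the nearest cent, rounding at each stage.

FOB price: CAD 92212.96

Not relevant to the conversion: inland to port — on the seller under both CIF and FOB; already in the CIF price and stays in the FOB price. delivery — on the buyer under both terms; not part of either seller's price.
From CIF to FOB, the seller no longer bears: freight, insurance.
FOB price = 102455.01 − 9729.67 − 512.38 = 92212.96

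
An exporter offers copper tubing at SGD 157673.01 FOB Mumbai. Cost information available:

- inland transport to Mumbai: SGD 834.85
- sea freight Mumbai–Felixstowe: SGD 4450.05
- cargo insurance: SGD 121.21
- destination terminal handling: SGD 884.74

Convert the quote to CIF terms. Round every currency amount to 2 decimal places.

Not relevant to the conversion: inland to port — on the seller under both FOB and CIF; already in the FOB price and stays in the CIF price. destination terminal — on the buyer under both terms; not part of either seller's price.
From FOB to CIF, the seller additionally bears: freight, insurance.
CIF price = 157673.01 + 4450.05 + 121.21 = 162244.27

CIF price: SGD 162244.27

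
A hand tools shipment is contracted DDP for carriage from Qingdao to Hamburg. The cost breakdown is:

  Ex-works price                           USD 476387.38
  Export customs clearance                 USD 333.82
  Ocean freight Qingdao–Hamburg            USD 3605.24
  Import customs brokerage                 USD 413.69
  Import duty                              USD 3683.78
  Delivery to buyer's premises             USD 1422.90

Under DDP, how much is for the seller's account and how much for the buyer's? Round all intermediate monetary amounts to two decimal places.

DDP: the seller bears all costs including import duty.
Seller's account: goods 476387.38 + export clearance 333.82 + freight 3605.24 + brokerage 413.69 + duty 3683.78 + delivery 1422.90 = 485846.81
Buyer's account: 0.00

Seller: USD 485846.81; buyer: USD 0.00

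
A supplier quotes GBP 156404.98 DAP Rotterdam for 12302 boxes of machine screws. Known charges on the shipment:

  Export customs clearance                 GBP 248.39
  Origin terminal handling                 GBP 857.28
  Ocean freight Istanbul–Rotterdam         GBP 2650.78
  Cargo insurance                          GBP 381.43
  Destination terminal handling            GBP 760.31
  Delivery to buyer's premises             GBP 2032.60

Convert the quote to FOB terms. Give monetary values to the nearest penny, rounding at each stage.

FOB price: GBP 150579.86

Not relevant to the conversion: export clearance, origin terminal — on the seller under both DAP and FOB; already in the DAP price and stays in the FOB price.
From DAP to FOB, the seller no longer bears: freight, insurance, destination terminal, delivery.
FOB price = 156404.98 − 2650.78 − 381.43 − 760.31 − 2032.60 = 150579.86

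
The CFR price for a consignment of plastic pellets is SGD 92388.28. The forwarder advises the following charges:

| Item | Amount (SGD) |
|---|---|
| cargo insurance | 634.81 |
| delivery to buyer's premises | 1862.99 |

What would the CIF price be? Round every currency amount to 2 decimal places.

CIF price: SGD 93023.09

Not relevant to the conversion: delivery — on the buyer under both terms; not part of either seller's price.
From CFR to CIF, the seller additionally bears: insurance.
CIF price = 92388.28 + 634.81 = 93023.09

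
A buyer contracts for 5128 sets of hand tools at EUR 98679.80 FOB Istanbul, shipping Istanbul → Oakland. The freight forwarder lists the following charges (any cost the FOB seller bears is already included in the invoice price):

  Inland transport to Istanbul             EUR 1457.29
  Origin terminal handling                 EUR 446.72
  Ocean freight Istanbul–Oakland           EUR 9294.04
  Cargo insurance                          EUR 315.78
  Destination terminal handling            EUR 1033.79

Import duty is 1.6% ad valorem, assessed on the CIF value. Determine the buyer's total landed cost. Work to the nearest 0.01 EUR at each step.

FOB: the seller bears costs until goods are on board at the origin port; the buyer bears freight, insurance and all costs thereafter.
Already in the invoice (seller's account under FOB): inland to port, origin terminal — exclude.
CIF value = FOB price + freight + insurance = 98679.80 + 9294.04 + 315.78 = 108289.62
Import duty = 108289.62 × 1.6% = 1732.63
Buyer bears: freight 9294.04 + insurance 315.78 + destination terminal 1033.79 + duty 1732.63 = 12376.24
Landed cost = invoice 98679.80 + 12376.24 = 111056.04

Total landed cost: EUR 111056.04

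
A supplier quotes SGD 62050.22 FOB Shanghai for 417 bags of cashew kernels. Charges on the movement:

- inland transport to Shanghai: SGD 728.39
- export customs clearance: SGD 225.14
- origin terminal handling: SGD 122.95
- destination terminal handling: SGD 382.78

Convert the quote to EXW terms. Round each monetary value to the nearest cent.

Not relevant to the conversion: destination terminal — on the buyer under both terms; not part of either seller's price.
From FOB to EXW, the seller no longer bears: inland to port, export clearance, origin terminal.
EXW price = 62050.22 − 728.39 − 225.14 − 122.95 = 60973.74

EXW price: SGD 60973.74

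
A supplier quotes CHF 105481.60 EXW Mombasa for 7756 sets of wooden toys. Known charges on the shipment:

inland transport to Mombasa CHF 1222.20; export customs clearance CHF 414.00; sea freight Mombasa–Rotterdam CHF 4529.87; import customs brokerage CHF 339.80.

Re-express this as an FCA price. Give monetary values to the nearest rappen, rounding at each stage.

FCA price: CHF 107117.80

Not relevant to the conversion: freight, brokerage — on the buyer under both terms; not part of either seller's price.
From EXW to FCA, the seller additionally bears: inland to port, export clearance.
FCA price = 105481.60 + 1222.20 + 414.00 = 107117.80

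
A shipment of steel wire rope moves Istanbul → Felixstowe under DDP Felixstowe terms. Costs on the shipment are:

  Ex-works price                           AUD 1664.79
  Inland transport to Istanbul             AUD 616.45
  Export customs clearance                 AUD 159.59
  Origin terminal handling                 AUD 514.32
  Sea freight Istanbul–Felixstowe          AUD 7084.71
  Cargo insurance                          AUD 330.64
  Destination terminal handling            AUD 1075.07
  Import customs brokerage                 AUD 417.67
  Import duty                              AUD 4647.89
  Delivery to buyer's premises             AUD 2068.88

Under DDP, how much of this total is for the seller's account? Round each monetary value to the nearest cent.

DDP: the seller bears all costs including import duty.
Seller's account: goods 1664.79 + inland to port 616.45 + export clearance 159.59 + origin terminal 514.32 + freight 7084.71 + insurance 330.64 + destination terminal 1075.07 + brokerage 417.67 + duty 4647.89 + delivery 2068.88 = 18580.01
Buyer's account: 0.00

Seller's account: AUD 18580.01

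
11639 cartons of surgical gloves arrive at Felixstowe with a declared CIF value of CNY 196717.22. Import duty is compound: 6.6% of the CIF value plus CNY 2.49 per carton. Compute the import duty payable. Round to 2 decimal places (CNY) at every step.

Ad valorem component: 196717.22 × 6.6% = 12983.34
Specific component: 11639 × 2.49 = 28981.11
Import duty = 12983.34 + 28981.11 = 41964.45

Import duty: CNY 41964.45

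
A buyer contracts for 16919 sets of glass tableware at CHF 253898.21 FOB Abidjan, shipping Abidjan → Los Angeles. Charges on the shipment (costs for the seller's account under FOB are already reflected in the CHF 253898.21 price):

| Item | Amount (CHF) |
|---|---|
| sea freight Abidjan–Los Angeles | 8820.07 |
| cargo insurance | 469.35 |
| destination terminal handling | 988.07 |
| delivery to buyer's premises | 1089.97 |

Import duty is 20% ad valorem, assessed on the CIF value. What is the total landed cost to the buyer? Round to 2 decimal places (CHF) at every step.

FOB: the seller bears costs until goods are on board at the origin port; the buyer bears freight, insurance and all costs thereafter.
CIF value = FOB price + freight + insurance = 253898.21 + 8820.07 + 469.35 = 263187.63
Import duty = 263187.63 × 20% = 52637.53
Buyer bears: freight 8820.07 + insurance 469.35 + destination terminal 988.07 + delivery 1089.97 + duty 52637.53 = 64004.99
Landed cost = invoice 253898.21 + 64004.99 = 317903.20

Total landed cost: CHF 317903.20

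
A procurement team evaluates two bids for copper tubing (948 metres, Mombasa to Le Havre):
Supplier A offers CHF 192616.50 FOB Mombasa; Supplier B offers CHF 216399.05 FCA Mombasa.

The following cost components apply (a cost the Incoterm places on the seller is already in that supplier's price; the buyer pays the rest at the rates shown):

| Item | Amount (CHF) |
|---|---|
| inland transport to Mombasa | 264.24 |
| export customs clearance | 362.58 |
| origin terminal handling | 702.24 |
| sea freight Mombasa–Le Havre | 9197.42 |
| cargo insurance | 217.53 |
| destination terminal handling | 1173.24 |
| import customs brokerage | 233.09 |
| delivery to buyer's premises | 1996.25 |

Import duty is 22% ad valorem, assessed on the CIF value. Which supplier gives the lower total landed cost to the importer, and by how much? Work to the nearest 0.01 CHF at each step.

Supplier A is cheaper by CHF 29871.44

Supplier A (FOB):
CIF value = FOB price + freight + insurance = 192616.50 + 9197.42 + 217.53 = 202031.45
Import duty = 202031.45 × 22% = 44446.92
Buyer bears (A): 9197.42 + 217.53 + 1173.24 + 233.09 + 1996.25 = 12817.53
Landed cost (A) = invoice 192616.50 + 12817.53 + duty 44446.92 = 249880.95
Supplier B (FCA):
CIF value = FCA price + origin terminal + freight + insurance = 216399.05 + 702.24 + 9197.42 + 217.53 = 226516.24
Import duty = 226516.24 × 22% = 49833.57
Buyer bears (B): 702.24 + 9197.42 + 217.53 + 1173.24 + 233.09 + 1996.25 = 13519.77
Landed cost (B) = invoice 216399.05 + 13519.77 + duty 49833.57 = 279752.39
Difference = |249880.95 − 279752.39| = 29871.44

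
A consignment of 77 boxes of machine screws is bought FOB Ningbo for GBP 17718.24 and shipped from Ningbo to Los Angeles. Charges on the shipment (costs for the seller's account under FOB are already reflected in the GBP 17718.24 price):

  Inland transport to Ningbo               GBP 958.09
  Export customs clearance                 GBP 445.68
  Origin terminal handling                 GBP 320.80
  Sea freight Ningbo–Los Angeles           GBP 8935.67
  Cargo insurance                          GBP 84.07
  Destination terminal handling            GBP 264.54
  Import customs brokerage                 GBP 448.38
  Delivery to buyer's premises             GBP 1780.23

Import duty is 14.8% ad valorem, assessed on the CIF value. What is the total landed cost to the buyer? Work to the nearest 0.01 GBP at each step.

FOB: the seller bears costs until goods are on board at the origin port; the buyer bears freight, insurance and all costs thereafter.
Already in the invoice (seller's account under FOB): inland to port, export clearance, origin terminal — exclude.
CIF value = FOB price + freight + insurance = 17718.24 + 8935.67 + 84.07 = 26737.98
Import duty = 26737.98 × 14.8% = 3957.22
Buyer bears: freight 8935.67 + insurance 84.07 + destination terminal 264.54 + brokerage 448.38 + delivery 1780.23 + duty 3957.22 = 15470.11
Landed cost = invoice 17718.24 + 15470.11 = 33188.35

Total landed cost: GBP 33188.35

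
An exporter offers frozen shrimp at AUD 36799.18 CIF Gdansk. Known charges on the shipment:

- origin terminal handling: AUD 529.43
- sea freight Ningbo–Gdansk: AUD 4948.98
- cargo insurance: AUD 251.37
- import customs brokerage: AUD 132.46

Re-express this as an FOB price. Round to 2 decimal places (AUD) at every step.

FOB price: AUD 31598.83

Not relevant to the conversion: origin terminal — on the seller under both CIF and FOB; already in the CIF price and stays in the FOB price. brokerage — on the buyer under both terms; not part of either seller's price.
From CIF to FOB, the seller no longer bears: freight, insurance.
FOB price = 36799.18 − 4948.98 − 251.37 = 31598.83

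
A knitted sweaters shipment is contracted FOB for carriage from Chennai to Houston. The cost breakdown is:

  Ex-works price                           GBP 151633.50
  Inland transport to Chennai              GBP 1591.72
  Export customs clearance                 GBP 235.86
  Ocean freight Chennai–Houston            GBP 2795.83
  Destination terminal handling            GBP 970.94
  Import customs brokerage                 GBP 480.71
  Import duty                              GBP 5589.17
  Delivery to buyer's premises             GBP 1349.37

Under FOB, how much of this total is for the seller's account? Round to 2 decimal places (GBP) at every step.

FOB: the seller bears costs until goods are on board at the origin port; the buyer bears freight, insurance and all costs thereafter.
Seller's account: goods 151633.50 + inland to port 1591.72 + export clearance 235.86 = 153461.08
Buyer's account: freight 2795.83 + destination terminal 970.94 + brokerage 480.71 + duty 5589.17 + delivery 1349.37 = 11186.02

Seller's account: GBP 153461.08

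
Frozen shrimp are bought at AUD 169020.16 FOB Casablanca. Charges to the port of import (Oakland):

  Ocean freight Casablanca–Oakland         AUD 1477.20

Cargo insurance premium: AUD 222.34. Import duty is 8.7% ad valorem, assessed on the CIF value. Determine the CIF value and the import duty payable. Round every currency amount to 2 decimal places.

CIF value: AUD 170719.70; import duty: AUD 14852.61

CIF = FOB price + freight + insurance
CIF = 169020.16 + 1477.20 + 222.34 = 170719.70
Import duty = 170719.70 × 8.7% = 14852.61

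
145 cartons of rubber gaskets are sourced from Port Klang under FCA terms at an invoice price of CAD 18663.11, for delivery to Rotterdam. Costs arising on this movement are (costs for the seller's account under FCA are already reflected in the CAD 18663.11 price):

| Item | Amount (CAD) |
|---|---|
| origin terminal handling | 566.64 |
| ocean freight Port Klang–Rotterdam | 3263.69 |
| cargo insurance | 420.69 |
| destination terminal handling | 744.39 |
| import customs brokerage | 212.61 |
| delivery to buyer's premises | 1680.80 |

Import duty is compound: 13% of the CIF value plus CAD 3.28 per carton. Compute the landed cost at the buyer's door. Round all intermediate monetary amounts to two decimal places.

Total landed cost: CAD 29006.37

FCA: the seller delivers export-cleared goods to the carrier; the buyer bears costs from that point.
CIF value = FCA price + origin terminal + freight + insurance = 18663.11 + 566.64 + 3263.69 + 420.69 = 22914.13
Ad valorem component: 22914.13 × 13% = 2978.84
Specific component: 145 × 3.28 = 475.60
Import duty = 2978.84 + 475.60 = 3454.44
Buyer bears: origin terminal 566.64 + freight 3263.69 + insurance 420.69 + destination terminal 744.39 + brokerage 212.61 + delivery 1680.80 + duty 3454.44 = 10343.26
Landed cost = invoice 18663.11 + 10343.26 = 29006.37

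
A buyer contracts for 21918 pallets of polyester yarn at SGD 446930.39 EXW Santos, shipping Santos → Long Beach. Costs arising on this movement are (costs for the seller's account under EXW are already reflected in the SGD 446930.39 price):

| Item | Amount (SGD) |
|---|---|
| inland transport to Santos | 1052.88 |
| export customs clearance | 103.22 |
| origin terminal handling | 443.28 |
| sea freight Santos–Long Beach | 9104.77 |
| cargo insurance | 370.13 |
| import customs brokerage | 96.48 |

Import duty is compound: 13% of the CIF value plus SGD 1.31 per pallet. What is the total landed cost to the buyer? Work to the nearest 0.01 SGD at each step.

EXW: the seller makes goods available at their premises; the buyer bears all onward costs.
CIF value = EXW price + inland to port + export clearance + origin terminal + freight + insurance = 446930.39 + 1052.88 + 103.22 + 443.28 + 9104.77 + 370.13 = 458004.67
Ad valorem component: 458004.67 × 13% = 59540.61
Specific component: 21918 × 1.31 = 28712.58
Import duty = 59540.61 + 28712.58 = 88253.19
Buyer bears: inland to port 1052.88 + export clearance 103.22 + origin terminal 443.28 + freight 9104.77 + insurance 370.13 + brokerage 96.48 + duty 88253.19 = 99423.95
Landed cost = invoice 446930.39 + 99423.95 = 546354.34

Total landed cost: SGD 546354.34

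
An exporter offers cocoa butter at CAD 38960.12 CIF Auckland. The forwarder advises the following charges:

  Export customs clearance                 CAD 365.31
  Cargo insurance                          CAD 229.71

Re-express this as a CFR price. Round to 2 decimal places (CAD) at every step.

CFR price: CAD 38730.41

Not relevant to the conversion: export clearance — on the seller under both CIF and CFR; already in the CIF price and stays in the CFR price.
From CIF to CFR, the seller no longer bears: insurance.
CFR price = 38960.12 − 229.71 = 38730.41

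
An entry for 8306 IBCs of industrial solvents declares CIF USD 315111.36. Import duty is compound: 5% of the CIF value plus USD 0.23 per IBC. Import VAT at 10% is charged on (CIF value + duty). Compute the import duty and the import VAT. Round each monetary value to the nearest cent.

Import duty: USD 17665.95; import VAT: USD 33277.73

Ad valorem component: 315111.36 × 5% = 15755.57
Specific component: 8306 × 0.23 = 1910.38
Import duty = 15755.57 + 1910.38 = 17665.95
VAT base = CIF + duty = 315111.36 + 17665.95 = 332777.31
Import VAT = 332777.31 × 10% = 33277.73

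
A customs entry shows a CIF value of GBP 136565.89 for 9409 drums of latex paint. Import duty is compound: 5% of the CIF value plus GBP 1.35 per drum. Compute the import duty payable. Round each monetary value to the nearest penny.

Ad valorem component: 136565.89 × 5% = 6828.29
Specific component: 9409 × 1.35 = 12702.15
Import duty = 6828.29 + 12702.15 = 19530.44

Import duty: GBP 19530.44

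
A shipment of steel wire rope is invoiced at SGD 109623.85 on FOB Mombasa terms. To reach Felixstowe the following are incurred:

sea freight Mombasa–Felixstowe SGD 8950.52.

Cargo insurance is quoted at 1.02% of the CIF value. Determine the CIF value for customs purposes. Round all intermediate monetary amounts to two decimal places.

CIF value: SGD 119796.29

Let C be the CIF value. C = FOB price + freight + 1.02% × C
C − 1.02% × C = 109623.85 + 8950.52
0.9898 × C = 118574.37
C = 118574.37 / 0.9898 = 119796.29
Insurance premium = 1.02% × 119796.29 = 1221.92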